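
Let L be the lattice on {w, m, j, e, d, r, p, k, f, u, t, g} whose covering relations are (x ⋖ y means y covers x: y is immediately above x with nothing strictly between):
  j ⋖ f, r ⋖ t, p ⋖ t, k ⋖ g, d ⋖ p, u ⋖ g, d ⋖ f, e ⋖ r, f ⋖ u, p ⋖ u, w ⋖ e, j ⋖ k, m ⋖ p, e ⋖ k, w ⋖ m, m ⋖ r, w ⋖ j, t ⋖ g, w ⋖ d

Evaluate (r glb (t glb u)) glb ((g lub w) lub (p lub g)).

t ∧ u = p
r ∧ p = m
g ∨ w = g
p ∨ g = g
g ∨ g = g
m ∧ g = m

m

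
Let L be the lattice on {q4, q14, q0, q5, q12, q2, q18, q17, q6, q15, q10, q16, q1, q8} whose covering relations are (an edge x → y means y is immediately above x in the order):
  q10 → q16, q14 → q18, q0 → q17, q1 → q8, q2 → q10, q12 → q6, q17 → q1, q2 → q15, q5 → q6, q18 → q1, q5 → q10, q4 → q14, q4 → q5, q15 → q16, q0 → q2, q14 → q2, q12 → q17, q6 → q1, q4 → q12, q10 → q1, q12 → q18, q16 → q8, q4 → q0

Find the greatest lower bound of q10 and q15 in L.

q2

Common lower bounds of {q10, q15}: q0, q14, q2, q4.
The greatest among these is q2.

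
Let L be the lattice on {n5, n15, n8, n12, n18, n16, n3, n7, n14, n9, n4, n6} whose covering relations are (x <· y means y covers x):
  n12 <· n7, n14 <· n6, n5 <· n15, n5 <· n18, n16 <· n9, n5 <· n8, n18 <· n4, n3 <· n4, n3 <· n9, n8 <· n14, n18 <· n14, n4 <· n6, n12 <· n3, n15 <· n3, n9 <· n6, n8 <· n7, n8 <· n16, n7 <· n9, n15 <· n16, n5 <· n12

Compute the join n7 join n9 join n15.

Common upper bounds of {n7, n9, n15}: n6, n9.
The least among these is n9.

n9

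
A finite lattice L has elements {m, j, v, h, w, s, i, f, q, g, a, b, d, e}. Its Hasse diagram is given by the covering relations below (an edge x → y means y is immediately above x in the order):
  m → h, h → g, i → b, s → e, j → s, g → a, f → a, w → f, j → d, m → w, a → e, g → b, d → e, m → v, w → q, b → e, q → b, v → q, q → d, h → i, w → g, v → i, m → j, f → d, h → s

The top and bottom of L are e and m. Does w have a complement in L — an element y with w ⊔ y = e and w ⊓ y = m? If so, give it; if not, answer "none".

s

Need y with w ∨ y = e and w ∧ y = m.
Checking each element gives: s.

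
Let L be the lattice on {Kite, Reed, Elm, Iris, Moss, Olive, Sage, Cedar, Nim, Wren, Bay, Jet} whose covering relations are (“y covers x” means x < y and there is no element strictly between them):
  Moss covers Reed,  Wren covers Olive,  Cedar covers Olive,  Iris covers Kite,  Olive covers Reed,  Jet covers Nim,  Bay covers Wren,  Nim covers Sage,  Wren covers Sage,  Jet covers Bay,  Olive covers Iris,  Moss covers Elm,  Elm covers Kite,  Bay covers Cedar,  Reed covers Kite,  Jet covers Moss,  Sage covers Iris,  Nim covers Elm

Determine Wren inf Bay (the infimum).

Common lower bounds of {Wren, Bay}: Iris, Kite, Olive, Reed, Sage, Wren.
The greatest among these is Wren.

Wren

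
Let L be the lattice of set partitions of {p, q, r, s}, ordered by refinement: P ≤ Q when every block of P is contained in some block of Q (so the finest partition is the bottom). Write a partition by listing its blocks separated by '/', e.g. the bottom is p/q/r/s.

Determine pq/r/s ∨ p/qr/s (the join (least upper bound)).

pqr/s

The join of pq/r/s and p/qr/s merges any blocks that overlap across the partitions, giving pqr/s.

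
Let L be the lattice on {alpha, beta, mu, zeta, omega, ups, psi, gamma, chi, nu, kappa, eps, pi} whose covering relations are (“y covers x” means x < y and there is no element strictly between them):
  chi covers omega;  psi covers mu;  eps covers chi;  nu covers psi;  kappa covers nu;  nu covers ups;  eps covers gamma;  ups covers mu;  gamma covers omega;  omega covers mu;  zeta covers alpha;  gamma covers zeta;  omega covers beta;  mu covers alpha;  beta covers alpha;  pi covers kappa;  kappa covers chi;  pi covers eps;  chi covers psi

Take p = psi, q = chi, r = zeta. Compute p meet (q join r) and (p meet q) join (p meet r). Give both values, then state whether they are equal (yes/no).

q join r = eps, so p meet (q join r) = psi meet eps = psi.
p meet q = psi and p meet r = alpha, so (p meet q) join (p meet r) = psi join alpha = psi.
Equal: yes.

psi; psi; yes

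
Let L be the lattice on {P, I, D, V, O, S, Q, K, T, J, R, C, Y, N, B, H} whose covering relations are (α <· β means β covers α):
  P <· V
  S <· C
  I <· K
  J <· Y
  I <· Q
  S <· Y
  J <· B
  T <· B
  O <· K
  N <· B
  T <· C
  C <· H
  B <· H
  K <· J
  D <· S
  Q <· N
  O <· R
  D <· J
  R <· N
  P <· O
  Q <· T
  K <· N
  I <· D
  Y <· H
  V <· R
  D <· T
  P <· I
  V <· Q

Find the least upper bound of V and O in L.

R

Common upper bounds of {V, O}: B, H, N, R.
The least among these is R.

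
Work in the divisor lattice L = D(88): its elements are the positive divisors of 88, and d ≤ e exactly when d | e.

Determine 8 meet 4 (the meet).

Common lower bounds of {8, 4}: 1, 2, 4.
The greatest among these is 4.

4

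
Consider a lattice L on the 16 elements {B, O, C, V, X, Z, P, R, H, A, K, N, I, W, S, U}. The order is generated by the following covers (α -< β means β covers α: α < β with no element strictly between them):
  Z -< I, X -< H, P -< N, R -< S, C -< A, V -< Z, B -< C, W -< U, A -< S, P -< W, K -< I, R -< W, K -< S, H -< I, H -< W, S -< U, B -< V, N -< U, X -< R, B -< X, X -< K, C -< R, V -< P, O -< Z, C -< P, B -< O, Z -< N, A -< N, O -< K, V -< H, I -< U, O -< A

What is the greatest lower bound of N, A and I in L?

O

Common lower bounds of {N, A, I}: B, O.
The greatest among these is O.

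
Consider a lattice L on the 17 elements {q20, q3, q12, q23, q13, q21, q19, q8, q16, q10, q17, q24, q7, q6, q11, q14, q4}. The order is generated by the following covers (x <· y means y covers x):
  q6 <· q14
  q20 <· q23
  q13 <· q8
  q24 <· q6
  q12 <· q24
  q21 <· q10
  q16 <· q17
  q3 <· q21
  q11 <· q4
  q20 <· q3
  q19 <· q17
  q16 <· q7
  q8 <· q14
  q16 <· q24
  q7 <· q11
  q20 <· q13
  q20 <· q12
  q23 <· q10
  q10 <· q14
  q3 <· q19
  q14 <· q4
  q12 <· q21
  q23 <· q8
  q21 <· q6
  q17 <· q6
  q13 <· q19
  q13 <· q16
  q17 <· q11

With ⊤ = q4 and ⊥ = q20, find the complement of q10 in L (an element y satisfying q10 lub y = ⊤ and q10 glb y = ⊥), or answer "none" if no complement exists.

Need y with q10 ∨ y = q4 and q10 ∧ y = q20.
Checking each element gives: q7.

q7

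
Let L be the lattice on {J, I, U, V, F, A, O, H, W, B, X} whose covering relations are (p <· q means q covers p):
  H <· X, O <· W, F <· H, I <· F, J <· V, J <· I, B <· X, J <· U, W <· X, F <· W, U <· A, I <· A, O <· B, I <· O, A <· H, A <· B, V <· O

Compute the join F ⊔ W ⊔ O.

Common upper bounds of {F, W, O}: W, X.
The least among these is W.

W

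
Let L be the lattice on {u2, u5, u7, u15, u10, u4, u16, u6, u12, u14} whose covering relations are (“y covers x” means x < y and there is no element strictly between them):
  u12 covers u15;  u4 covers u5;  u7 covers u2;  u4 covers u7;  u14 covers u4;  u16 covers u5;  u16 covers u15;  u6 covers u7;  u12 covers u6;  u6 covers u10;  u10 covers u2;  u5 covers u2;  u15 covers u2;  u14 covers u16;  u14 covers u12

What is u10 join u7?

u6

Common upper bounds of {u10, u7}: u12, u14, u6.
The least among these is u6.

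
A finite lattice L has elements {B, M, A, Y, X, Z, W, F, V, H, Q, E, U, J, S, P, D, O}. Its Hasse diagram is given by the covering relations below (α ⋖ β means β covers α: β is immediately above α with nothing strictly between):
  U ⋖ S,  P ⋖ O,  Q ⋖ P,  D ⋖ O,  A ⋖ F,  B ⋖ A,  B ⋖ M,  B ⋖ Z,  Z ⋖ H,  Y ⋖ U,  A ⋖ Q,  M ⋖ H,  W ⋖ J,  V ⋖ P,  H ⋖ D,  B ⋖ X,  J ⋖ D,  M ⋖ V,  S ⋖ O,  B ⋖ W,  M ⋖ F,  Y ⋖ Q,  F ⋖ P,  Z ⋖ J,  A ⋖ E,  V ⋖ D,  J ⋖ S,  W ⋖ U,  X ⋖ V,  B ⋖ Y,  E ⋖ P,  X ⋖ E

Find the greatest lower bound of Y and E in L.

Common lower bounds of {Y, E}: B.
The greatest among these is B.

B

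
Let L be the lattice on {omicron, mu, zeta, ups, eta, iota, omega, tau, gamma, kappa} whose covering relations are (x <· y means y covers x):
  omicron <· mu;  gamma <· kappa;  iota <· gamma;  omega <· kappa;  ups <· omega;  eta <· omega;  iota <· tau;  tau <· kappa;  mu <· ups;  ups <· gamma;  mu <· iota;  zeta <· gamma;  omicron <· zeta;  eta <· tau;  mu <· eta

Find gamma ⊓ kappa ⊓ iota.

iota

Common lower bounds of {gamma, kappa, iota}: iota, mu, omicron.
The greatest among these is iota.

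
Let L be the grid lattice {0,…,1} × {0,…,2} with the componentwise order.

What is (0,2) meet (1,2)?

Common lower bounds of {(0,2), (1,2)}: (0,0), (0,1), (0,2).
The greatest among these is (0,2).

(0,2)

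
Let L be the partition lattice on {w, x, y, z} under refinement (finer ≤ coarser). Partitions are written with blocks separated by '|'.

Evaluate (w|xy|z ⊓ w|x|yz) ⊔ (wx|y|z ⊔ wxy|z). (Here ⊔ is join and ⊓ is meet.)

w|xy|z ∧ w|x|yz = w|x|y|z
wx|y|z ∨ wxy|z = wxy|z
w|x|y|z ∨ wxy|z = wxy|z

wxy|z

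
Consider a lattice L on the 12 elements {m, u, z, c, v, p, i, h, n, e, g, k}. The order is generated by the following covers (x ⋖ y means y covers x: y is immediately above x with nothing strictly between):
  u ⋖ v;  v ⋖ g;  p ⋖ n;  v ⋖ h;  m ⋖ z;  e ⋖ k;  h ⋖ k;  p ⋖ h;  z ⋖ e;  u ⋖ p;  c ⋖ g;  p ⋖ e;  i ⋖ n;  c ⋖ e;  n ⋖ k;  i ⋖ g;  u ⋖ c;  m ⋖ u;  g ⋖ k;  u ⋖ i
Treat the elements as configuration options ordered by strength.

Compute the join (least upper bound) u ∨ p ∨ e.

e

Common upper bounds of {u, p, e}: e, k.
The least among these is e.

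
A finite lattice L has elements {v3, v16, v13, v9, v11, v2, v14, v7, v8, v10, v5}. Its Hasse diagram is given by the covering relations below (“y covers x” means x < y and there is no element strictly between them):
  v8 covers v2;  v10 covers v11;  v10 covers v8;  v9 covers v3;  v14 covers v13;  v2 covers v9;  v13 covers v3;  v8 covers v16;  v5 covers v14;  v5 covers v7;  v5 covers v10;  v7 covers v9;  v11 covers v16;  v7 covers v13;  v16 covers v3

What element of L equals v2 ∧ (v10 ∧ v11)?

v10 ∧ v11 = v11
v2 ∧ v11 = v3

v3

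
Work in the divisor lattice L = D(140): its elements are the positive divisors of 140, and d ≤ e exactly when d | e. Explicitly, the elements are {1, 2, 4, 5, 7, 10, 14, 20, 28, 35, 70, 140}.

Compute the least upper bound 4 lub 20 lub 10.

Common upper bounds of {4, 20, 10}: 140, 20.
The least among these is 20.

20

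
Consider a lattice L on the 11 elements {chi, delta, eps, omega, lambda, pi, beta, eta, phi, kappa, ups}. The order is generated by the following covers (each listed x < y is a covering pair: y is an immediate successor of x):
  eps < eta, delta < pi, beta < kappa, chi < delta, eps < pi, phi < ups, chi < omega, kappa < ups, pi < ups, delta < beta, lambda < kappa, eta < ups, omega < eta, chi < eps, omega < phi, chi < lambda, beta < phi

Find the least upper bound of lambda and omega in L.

ups

Common upper bounds of {lambda, omega}: ups.
The least among these is ups.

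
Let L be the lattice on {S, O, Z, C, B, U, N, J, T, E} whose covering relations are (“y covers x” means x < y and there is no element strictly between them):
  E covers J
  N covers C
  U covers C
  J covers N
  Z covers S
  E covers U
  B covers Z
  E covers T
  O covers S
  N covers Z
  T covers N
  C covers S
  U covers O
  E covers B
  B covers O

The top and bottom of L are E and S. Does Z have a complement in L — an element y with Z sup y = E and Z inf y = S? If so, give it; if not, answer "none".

U

Need y with Z ∨ y = E and Z ∧ y = S.
Checking each element gives: U.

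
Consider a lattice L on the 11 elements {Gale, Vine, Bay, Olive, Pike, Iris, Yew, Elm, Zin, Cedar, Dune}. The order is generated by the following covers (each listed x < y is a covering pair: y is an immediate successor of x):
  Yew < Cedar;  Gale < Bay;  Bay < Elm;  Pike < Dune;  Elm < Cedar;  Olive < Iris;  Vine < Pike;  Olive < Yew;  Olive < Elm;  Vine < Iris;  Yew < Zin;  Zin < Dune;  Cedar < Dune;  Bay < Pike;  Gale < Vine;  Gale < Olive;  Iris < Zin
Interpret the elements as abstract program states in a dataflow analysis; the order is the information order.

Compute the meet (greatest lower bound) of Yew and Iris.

Olive

Common lower bounds of {Yew, Iris}: Gale, Olive.
The greatest among these is Olive.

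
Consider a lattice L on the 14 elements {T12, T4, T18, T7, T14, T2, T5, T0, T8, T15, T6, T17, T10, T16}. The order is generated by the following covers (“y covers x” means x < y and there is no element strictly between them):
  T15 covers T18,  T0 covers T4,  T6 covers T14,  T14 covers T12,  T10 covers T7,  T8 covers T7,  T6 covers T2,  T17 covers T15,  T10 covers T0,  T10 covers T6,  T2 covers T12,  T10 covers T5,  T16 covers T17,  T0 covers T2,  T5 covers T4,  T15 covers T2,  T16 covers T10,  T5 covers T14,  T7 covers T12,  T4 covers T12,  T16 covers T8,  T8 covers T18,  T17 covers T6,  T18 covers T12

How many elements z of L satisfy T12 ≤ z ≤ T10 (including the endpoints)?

9

The interval [T12, T10] = {T0, T10, T12, T14, T2, T4, T5, T6, T7}, which has 9 elements.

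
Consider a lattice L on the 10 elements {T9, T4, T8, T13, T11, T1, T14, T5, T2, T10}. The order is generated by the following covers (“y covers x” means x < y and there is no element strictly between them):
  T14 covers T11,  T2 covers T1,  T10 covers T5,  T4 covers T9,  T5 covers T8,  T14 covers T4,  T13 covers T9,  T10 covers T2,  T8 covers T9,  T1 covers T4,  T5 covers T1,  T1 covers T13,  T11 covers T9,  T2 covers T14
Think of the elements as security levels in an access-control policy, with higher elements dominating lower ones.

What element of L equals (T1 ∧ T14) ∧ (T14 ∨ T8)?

T4

T1 ∧ T14 = T4
T14 ∨ T8 = T10
T4 ∧ T10 = T4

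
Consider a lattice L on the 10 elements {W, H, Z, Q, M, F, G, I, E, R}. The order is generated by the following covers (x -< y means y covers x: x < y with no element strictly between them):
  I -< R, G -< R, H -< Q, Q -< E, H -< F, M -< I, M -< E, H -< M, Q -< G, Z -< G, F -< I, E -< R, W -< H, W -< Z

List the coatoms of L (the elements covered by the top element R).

E, G, I

The coatoms are exactly the elements covered by R: E, G, I.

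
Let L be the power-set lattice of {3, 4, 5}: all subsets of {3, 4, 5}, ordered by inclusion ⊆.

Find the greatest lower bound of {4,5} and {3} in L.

∅

Under ⊆, meet is intersection: {4,5} ∩ {3} = ∅.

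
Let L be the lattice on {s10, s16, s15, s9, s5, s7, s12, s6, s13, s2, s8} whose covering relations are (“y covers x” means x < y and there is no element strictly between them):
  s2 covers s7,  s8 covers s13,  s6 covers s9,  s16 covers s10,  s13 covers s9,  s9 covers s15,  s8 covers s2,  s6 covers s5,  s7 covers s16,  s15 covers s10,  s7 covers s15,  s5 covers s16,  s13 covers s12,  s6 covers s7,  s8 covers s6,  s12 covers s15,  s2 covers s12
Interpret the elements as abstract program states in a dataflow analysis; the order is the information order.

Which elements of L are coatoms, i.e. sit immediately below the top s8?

s13, s2, s6

The coatoms are exactly the elements covered by s8: s13, s2, s6.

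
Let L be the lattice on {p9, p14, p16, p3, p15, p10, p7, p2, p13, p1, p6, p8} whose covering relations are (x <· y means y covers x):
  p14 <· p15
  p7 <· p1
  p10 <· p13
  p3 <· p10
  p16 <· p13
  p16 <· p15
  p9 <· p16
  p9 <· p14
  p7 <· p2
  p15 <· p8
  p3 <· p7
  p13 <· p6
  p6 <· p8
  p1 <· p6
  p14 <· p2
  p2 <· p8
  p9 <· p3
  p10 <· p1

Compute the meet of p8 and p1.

Common lower bounds of {p8, p1}: p1, p10, p3, p7, p9.
The greatest among these is p1.

p1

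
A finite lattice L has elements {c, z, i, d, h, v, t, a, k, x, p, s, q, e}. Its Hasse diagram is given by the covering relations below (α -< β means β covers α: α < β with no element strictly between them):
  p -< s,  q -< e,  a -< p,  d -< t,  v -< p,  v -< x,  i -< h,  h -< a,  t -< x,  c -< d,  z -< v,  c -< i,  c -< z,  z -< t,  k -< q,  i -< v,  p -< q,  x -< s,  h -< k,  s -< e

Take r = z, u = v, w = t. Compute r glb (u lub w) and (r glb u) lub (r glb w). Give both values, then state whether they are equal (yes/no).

z; z; yes

u lub w = x, so r glb (u lub w) = z glb x = z.
r glb u = z and r glb w = z, so (r glb u) lub (r glb w) = z lub z = z.
Equal: yes.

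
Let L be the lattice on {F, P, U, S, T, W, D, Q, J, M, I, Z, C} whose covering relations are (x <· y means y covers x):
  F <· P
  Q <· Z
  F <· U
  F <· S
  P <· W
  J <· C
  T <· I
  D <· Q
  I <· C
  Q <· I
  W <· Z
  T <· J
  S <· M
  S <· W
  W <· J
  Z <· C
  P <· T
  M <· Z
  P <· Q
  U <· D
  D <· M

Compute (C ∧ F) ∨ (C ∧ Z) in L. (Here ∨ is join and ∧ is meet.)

C ∧ F = F
C ∧ Z = Z
F ∨ Z = Z

Z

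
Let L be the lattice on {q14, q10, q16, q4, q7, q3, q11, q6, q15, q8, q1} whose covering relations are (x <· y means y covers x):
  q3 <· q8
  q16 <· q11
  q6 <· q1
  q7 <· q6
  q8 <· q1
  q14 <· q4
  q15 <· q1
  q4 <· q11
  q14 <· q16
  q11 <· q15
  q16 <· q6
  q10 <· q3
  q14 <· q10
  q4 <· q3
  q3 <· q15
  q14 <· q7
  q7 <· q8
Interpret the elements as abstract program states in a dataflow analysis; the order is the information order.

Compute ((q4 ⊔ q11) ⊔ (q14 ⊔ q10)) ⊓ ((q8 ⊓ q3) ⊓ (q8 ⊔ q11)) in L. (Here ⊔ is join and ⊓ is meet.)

q3

q4 ∨ q11 = q11
q14 ∨ q10 = q10
q11 ∨ q10 = q15
q8 ∧ q3 = q3
q8 ∨ q11 = q1
q3 ∧ q1 = q3
q15 ∧ q3 = q3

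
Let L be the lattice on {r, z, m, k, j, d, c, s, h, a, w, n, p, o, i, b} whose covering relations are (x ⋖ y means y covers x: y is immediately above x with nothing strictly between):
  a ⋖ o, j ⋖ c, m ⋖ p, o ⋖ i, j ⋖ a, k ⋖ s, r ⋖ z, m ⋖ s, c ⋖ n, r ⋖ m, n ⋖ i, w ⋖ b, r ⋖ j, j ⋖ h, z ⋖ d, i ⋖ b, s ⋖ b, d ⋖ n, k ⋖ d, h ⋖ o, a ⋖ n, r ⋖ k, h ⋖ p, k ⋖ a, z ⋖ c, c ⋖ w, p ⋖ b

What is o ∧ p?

h

Common lower bounds of {o, p}: h, j, r.
The greatest among these is h.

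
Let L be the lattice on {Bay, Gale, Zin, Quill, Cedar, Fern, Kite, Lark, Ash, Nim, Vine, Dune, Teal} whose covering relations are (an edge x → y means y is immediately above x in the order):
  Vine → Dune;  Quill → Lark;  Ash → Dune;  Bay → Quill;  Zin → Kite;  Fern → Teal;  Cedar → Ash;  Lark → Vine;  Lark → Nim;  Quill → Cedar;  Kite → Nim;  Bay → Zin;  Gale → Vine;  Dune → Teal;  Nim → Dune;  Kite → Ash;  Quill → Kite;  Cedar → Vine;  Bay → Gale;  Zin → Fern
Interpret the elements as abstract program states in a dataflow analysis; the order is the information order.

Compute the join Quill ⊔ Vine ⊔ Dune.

Common upper bounds of {Quill, Vine, Dune}: Dune, Teal.
The least among these is Dune.

Dune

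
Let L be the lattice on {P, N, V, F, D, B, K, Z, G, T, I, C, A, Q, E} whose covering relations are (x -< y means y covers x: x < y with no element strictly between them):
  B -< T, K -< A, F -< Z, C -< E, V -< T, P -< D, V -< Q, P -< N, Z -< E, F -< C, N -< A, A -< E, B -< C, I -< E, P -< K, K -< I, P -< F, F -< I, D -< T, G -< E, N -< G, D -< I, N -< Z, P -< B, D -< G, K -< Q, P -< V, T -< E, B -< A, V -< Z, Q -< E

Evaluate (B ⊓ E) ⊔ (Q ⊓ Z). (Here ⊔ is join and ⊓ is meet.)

B ∧ E = B
Q ∧ Z = V
B ∨ V = T

T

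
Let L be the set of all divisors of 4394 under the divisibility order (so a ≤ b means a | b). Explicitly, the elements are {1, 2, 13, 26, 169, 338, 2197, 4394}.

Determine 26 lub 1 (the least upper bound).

26

In the divisibility order, the join is the least common multiple: lcm(26, 1) = 26.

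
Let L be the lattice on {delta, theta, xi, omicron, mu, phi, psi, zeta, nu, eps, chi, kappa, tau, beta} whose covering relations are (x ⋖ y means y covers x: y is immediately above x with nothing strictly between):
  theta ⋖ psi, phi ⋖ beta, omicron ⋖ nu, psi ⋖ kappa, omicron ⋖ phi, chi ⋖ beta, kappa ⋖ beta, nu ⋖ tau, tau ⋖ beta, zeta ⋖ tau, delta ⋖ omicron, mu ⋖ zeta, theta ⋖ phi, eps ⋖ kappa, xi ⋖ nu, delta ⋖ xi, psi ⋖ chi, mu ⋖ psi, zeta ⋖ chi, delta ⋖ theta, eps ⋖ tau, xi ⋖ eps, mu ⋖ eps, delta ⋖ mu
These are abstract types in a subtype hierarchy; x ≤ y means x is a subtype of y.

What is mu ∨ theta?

Common upper bounds of {mu, theta}: beta, chi, kappa, psi.
The least among these is psi.

psi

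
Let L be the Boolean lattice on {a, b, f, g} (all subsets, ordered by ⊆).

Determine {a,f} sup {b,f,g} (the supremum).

{a,b,f,g}

Common upper bounds of {{a,f}, {b,f,g}}: {a,b,f,g}.
The least among these is {a,b,f,g}.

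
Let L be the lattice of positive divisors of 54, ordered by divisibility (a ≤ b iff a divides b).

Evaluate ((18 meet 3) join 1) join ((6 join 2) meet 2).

6

18 ∧ 3 = 3
3 ∨ 1 = 3
6 ∨ 2 = 6
6 ∧ 2 = 2
3 ∨ 2 = 6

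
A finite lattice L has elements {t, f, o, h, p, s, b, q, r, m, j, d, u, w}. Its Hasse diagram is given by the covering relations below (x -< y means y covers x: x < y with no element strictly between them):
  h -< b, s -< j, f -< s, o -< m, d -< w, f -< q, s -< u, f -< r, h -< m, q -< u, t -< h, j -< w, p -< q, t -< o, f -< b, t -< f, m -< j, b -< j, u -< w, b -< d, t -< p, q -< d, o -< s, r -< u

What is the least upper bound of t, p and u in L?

Common upper bounds of {t, p, u}: u, w.
The least among these is u.

u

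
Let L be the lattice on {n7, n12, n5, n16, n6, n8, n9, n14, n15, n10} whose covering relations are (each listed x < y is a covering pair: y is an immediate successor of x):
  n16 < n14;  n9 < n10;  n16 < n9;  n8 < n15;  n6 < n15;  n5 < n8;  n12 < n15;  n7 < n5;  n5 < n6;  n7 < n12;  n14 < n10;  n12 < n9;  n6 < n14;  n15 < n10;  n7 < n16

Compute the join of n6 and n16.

Common upper bounds of {n6, n16}: n10, n14.
The least among these is n14.

n14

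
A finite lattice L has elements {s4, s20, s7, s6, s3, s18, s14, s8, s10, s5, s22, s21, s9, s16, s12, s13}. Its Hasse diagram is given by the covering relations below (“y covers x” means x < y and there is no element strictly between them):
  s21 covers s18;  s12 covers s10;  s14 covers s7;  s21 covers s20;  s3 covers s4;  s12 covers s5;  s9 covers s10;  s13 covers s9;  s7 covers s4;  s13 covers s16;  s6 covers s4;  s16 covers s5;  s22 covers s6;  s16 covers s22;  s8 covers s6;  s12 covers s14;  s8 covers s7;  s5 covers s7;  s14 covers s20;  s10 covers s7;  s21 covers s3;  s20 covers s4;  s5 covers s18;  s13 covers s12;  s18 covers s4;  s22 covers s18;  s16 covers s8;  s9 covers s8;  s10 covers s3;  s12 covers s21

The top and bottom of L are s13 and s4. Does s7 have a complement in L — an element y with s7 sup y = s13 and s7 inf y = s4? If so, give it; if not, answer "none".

For every candidate y, either s7 ∨ y ≠ s13 or s7 ∧ y ≠ s4; no complement exists.

none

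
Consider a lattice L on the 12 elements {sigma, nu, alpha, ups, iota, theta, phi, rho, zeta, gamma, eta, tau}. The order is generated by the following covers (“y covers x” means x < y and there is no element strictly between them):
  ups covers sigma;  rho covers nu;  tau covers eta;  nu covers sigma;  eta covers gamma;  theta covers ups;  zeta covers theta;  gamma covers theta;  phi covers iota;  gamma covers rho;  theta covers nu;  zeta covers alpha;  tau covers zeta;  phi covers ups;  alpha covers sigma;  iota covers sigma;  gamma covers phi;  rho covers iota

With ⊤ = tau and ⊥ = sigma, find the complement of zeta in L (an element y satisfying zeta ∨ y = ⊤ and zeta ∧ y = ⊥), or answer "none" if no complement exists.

Need y with zeta ∨ y = tau and zeta ∧ y = sigma.
Checking each element gives: iota.

iota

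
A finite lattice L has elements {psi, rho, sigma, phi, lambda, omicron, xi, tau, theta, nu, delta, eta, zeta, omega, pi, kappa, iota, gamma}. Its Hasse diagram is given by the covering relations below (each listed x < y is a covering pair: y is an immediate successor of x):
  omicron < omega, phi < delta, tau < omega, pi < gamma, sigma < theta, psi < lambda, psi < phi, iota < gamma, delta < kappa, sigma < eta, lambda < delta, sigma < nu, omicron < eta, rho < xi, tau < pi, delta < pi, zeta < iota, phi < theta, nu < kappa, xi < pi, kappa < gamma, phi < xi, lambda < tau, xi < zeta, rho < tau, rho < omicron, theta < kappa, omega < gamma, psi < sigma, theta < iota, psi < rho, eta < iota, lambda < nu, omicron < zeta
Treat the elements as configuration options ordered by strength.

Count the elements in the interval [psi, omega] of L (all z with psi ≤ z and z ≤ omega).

The interval [psi, omega] = {lambda, omega, omicron, psi, rho, tau}, which has 6 elements.

6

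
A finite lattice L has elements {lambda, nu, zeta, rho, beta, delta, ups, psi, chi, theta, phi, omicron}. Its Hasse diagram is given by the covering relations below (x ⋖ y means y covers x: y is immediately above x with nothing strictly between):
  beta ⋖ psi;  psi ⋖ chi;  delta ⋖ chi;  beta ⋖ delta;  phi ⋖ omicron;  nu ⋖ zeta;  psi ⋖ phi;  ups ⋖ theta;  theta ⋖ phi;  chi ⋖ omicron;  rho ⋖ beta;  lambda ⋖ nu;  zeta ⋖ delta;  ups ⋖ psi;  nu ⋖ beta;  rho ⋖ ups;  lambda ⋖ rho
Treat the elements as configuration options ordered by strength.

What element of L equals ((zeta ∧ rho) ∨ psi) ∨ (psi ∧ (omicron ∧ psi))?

psi

zeta ∧ rho = lambda
lambda ∨ psi = psi
omicron ∧ psi = psi
psi ∧ psi = psi
psi ∨ psi = psi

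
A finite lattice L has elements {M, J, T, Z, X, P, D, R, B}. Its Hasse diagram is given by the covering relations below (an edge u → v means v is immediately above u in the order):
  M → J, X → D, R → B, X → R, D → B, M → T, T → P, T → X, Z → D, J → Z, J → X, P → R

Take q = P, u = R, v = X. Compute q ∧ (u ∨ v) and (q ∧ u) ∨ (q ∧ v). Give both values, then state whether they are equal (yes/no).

P; P; yes

u ∨ v = R, so q ∧ (u ∨ v) = P ∧ R = P.
q ∧ u = P and q ∧ v = T, so (q ∧ u) ∨ (q ∧ v) = P ∨ T = P.
Equal: yes.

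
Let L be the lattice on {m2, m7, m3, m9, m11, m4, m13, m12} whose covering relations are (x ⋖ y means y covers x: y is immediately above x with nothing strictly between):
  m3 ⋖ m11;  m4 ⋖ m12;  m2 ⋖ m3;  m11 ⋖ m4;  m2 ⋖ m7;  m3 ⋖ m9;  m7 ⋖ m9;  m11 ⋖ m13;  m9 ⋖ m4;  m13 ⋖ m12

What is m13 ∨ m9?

m12

Common upper bounds of {m13, m9}: m12.
The least among these is m12.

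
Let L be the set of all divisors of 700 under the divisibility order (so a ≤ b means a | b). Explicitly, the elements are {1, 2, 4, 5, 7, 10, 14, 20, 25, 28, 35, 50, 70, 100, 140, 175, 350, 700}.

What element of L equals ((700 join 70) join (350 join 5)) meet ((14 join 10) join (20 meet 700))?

700 ∨ 70 = 700
350 ∨ 5 = 350
700 ∨ 350 = 700
14 ∨ 10 = 70
20 ∧ 700 = 20
70 ∨ 20 = 140
700 ∧ 140 = 140

140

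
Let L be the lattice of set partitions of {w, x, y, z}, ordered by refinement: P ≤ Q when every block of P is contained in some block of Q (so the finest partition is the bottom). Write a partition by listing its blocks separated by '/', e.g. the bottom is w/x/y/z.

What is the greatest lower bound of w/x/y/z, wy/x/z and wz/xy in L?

Common lower bounds of {w/x/y/z, wy/x/z, wz/xy}: w/x/y/z.
The greatest among these is w/x/y/z.

w/x/y/z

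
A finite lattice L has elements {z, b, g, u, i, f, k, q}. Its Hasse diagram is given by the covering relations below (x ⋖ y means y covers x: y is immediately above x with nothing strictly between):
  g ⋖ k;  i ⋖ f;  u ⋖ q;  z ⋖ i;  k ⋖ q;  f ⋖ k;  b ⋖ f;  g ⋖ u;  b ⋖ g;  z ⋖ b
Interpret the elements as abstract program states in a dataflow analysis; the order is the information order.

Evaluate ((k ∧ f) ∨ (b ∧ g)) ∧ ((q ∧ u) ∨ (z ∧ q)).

b

k ∧ f = f
b ∧ g = b
f ∨ b = f
q ∧ u = u
z ∧ q = z
u ∨ z = u
f ∧ u = b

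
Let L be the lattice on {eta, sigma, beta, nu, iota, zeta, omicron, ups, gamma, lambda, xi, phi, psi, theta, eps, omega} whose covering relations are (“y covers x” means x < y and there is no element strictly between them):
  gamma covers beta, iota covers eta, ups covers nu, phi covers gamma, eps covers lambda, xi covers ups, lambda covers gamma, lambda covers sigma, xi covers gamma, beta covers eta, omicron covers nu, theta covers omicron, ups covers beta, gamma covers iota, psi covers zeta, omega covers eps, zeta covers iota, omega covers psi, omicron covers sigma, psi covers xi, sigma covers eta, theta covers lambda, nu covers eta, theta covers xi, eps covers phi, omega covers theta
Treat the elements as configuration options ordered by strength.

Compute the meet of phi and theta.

gamma

Common lower bounds of {phi, theta}: beta, eta, gamma, iota.
The greatest among these is gamma.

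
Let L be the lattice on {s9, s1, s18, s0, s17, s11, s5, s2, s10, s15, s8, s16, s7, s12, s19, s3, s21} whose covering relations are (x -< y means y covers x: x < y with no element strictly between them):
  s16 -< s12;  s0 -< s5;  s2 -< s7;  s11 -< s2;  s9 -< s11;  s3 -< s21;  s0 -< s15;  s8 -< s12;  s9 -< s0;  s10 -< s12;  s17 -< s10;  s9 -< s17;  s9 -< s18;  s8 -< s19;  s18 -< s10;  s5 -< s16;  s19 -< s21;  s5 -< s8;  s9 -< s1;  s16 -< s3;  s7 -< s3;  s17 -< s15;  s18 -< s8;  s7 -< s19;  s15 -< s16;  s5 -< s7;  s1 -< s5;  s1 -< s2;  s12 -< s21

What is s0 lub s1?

Common upper bounds of {s0, s1}: s12, s16, s19, s21, s3, s5, s7, s8.
The least among these is s5.

s5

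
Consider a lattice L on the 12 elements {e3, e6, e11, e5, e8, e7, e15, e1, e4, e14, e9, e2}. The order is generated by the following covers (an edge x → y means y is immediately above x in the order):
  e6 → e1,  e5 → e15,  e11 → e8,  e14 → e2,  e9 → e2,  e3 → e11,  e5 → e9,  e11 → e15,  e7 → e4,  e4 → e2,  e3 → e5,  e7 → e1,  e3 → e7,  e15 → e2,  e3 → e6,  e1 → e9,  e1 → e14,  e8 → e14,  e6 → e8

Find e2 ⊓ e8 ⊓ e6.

Common lower bounds of {e2, e8, e6}: e3, e6.
The greatest among these is e6.

e6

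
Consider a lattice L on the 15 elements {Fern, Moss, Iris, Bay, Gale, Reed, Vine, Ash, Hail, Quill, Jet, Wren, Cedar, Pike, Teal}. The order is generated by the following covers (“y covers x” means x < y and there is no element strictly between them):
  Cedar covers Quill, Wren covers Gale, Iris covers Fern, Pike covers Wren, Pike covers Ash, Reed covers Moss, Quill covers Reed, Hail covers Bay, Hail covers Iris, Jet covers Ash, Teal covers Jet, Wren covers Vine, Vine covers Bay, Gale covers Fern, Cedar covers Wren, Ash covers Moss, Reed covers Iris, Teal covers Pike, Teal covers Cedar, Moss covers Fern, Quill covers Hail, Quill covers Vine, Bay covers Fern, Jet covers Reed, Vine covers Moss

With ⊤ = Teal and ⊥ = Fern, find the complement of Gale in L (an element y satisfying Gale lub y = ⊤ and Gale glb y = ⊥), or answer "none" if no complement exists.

Jet

Need y with Gale ∨ y = Teal and Gale ∧ y = Fern.
Checking each element gives: Jet.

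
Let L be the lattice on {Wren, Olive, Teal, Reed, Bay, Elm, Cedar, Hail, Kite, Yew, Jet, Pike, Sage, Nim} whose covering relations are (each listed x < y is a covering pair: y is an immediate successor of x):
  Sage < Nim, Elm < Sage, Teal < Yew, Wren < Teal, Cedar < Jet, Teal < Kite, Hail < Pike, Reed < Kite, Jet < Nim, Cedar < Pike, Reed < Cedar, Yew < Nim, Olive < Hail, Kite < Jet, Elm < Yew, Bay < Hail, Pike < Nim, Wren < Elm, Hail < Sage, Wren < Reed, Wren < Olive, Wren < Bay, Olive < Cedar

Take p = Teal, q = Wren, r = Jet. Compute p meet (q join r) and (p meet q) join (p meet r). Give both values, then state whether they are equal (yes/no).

Teal; Teal; yes

q join r = Jet, so p meet (q join r) = Teal meet Jet = Teal.
p meet q = Wren and p meet r = Teal, so (p meet q) join (p meet r) = Wren join Teal = Teal.
Equal: yes.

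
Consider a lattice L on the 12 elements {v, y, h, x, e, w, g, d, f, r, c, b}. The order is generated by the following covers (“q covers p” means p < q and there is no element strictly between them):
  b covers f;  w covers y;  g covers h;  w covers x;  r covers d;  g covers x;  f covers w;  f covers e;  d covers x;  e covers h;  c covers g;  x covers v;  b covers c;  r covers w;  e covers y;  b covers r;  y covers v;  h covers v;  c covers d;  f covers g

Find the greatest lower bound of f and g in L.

Common lower bounds of {f, g}: g, h, v, x.
The greatest among these is g.

g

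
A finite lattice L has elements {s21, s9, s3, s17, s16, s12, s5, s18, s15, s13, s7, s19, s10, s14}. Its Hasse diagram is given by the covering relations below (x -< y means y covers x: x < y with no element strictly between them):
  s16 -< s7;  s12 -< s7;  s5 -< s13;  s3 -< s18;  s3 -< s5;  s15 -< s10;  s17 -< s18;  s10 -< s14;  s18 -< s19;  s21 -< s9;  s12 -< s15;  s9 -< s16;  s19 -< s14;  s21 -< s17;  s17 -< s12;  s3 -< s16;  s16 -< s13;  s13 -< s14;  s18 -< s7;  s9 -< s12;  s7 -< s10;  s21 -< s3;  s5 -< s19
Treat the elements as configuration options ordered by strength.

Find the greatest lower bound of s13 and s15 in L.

s9

Common lower bounds of {s13, s15}: s21, s9.
The greatest among these is s9.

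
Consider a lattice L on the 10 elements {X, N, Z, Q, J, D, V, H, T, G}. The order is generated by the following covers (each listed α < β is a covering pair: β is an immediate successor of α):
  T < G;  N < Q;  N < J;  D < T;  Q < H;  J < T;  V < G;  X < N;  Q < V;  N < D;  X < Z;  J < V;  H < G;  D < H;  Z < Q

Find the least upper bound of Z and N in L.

Q

Common upper bounds of {Z, N}: G, H, Q, V.
The least among these is Q.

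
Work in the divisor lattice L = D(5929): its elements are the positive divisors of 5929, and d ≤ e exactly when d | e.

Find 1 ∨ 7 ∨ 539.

539

In the divisibility order, the join is the least common multiple: lcm(1, 7, 539) = 539.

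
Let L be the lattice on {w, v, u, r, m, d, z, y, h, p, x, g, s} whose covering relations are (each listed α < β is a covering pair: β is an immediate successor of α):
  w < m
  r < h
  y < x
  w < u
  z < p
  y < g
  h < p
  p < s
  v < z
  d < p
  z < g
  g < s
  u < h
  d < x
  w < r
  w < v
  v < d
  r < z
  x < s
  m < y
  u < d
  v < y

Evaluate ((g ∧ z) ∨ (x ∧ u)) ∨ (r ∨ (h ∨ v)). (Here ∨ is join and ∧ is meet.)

g ∧ z = z
x ∧ u = u
z ∨ u = p
h ∨ v = p
r ∨ p = p
p ∨ p = p

p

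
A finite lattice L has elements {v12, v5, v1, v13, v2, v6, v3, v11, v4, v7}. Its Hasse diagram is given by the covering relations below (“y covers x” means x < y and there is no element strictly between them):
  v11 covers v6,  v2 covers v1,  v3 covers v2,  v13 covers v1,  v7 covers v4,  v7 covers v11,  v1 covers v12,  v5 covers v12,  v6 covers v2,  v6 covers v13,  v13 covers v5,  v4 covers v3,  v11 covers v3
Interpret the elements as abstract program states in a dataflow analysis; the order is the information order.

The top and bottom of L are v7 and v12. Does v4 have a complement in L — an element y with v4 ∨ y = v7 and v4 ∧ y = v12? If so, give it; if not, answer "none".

v5

Need y with v4 ∨ y = v7 and v4 ∧ y = v12.
Checking each element gives: v5.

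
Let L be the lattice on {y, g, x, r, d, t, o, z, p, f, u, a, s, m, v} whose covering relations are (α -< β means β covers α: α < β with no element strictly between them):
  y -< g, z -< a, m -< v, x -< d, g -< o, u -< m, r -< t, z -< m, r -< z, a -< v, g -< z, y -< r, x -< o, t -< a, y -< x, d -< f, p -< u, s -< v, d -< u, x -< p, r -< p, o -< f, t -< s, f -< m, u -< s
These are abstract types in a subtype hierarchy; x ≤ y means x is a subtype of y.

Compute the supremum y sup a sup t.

Common upper bounds of {y, a, t}: a, v.
The least among these is a.

a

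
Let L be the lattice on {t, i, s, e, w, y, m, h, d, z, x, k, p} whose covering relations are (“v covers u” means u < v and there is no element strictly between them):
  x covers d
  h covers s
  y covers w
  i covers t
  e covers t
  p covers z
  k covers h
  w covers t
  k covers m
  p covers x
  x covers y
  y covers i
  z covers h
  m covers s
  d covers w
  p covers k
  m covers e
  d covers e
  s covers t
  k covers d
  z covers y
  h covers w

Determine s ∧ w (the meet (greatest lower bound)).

t

Common lower bounds of {s, w}: t.
The greatest among these is t.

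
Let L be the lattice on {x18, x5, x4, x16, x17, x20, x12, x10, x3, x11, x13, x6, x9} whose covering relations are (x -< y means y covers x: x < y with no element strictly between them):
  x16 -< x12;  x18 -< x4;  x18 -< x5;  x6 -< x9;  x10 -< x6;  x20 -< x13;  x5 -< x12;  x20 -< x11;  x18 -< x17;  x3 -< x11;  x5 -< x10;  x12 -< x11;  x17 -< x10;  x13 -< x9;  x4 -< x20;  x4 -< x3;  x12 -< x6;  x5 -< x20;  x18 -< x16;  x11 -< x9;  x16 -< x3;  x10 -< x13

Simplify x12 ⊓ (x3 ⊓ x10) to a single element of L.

x3 ∧ x10 = x18
x12 ∧ x18 = x18

x18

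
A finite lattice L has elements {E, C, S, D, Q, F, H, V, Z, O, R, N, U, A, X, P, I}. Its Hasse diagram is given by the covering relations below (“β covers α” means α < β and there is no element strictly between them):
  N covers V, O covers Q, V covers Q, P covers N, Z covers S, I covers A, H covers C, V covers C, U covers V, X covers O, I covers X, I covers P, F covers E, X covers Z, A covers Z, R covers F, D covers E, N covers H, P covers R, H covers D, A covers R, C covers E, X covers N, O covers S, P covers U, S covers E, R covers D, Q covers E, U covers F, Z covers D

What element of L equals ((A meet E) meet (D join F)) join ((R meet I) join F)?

A ∧ E = E
D ∨ F = R
E ∧ R = E
R ∧ I = R
R ∨ F = R
E ∨ R = R

R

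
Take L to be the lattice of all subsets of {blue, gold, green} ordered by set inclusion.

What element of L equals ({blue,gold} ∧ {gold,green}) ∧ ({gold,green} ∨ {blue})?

{gold}

{blue,gold} ∧ {gold,green} = {gold}
{gold,green} ∨ {blue} = {blue,gold,green}
{gold} ∧ {blue,gold,green} = {gold}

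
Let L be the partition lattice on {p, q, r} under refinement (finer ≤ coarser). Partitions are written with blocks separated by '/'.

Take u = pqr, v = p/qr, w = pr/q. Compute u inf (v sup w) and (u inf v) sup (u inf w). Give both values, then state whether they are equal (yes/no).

v sup w = pqr, so u inf (v sup w) = pqr inf pqr = pqr.
u inf v = p/qr and u inf w = pr/q, so (u inf v) sup (u inf w) = p/qr sup pr/q = pqr.
Equal: yes.

pqr; pqr; yes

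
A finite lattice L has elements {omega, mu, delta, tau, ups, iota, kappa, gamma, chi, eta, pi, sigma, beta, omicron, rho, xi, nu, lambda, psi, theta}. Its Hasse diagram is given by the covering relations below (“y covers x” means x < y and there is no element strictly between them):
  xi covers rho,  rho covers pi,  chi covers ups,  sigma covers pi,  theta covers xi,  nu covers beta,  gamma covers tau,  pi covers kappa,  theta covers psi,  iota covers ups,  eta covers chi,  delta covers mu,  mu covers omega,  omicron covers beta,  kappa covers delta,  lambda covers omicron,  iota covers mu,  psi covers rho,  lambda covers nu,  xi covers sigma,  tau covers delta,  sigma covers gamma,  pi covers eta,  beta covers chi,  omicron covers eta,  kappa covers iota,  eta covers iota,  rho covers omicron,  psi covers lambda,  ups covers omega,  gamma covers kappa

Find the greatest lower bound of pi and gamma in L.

kappa

Common lower bounds of {pi, gamma}: delta, iota, kappa, mu, omega, ups.
The greatest among these is kappa.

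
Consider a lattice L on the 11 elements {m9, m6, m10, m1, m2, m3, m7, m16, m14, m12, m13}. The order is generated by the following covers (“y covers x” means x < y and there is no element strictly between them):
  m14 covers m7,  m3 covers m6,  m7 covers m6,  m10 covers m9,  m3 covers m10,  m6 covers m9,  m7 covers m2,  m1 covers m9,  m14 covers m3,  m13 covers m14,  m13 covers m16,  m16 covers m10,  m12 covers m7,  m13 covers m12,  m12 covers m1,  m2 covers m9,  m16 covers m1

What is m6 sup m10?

m3

Common upper bounds of {m6, m10}: m13, m14, m3.
The least among these is m3.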